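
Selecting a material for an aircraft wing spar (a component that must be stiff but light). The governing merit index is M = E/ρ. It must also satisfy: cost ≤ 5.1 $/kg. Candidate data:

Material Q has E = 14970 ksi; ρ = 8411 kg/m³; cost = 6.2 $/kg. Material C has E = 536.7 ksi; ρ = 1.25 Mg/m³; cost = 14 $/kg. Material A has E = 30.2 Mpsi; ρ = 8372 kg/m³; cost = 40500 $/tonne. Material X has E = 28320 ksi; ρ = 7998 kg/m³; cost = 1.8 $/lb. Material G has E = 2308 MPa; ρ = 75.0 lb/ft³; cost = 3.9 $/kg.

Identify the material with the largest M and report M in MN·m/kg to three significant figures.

material X, M = 24.4 MN·m/kg

Screen on constraints: cost ≤ 5.1 $/kg. Survivors: material X, material G.
In SI units:
  material X: E = 195.3 GPa, ρ = 7998 kg/m³
  material G: E = 2.308 GPa, ρ = 1201 kg/m³
  material X: M = 24.4 MN·m/kg
  material G: M = 1.92 MN·m/kg
The maximum is for material X.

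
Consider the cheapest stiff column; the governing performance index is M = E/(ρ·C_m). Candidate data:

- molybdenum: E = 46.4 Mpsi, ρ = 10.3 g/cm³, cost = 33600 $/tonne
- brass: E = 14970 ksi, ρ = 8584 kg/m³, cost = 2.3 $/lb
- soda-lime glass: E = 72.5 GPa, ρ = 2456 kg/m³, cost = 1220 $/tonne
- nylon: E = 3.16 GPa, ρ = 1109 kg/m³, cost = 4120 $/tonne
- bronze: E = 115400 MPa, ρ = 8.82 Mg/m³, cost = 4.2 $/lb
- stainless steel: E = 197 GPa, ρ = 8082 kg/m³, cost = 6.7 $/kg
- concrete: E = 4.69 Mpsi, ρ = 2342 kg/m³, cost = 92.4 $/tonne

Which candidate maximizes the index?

After converting to SI:
  molybdenum: E = 319.9 GPa, ρ = 10300 kg/m³, cost = 33.60 $/kg
  brass: E = 103.2 GPa, ρ = 8584 kg/m³, cost = 5.071 $/kg
  soda-lime glass: E = 72.50 GPa, ρ = 2456 kg/m³, cost = 1.220 $/kg
  nylon: E = 3.160 GPa, ρ = 1109 kg/m³, cost = 4.120 $/kg
  bronze: E = 115.4 GPa, ρ = 8820 kg/m³, cost = 9.259 $/kg
  stainless steel: E = 197.0 GPa, ρ = 8082 kg/m³, cost = 6.700 $/kg
  concrete: E = 32.34 GPa, ρ = 2342 kg/m³, cost = 0.09240 $/kg
  concrete: M = 149 MN·m per $
  soda-lime glass: M = 24.2 MN·m per $
  stainless steel: M = 3.64 MN·m per $
  brass: M = 2.37 MN·m per $
  bronze: M = 1.41 MN·m per $
  molybdenum: M = 0.924 MN·m per $
  nylon: M = 0.692 MN·m per $
The maximum is for concrete.

concrete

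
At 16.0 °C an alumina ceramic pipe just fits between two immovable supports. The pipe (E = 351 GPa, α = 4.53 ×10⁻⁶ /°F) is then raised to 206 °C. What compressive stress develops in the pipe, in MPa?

544 MPa

α = 4.53×10⁻⁶/°F × 9/5 = 8.15×10⁻⁶/K.
ΔT = 190.0 K. Constrained thermal stress σ = E·α·ΔT = 351.0×10³ MPa × 8.15×10⁻⁶ × 190.0 = 544 MPa (compressive).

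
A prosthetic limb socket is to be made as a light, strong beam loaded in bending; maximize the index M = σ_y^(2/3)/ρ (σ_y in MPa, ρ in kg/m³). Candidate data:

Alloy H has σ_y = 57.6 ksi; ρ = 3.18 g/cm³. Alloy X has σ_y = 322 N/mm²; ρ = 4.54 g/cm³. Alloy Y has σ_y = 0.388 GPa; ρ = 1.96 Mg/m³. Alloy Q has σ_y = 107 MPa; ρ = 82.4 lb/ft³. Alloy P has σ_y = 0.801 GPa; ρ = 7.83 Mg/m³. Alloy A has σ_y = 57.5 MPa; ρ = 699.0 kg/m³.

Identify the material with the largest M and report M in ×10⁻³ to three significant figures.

alloy Y, M = 27.1×10⁻³

After converting to SI:
  alloy H: σ_y = 397.1 MPa, ρ = 3180 kg/m³
  alloy X: σ_y = 322.0 MPa, ρ = 4540 kg/m³
  alloy Y: σ_y = 388.0 MPa, ρ = 1960 kg/m³
  alloy Q: σ_y = 107.0 MPa, ρ = 1320 kg/m³
  alloy P: σ_y = 801.0 MPa, ρ = 7830 kg/m³
  alloy A: σ_y = 57.50 MPa, ρ = 699.0 kg/m³
  alloy Y: M = 27.1×10⁻³
  alloy A: M = 21.3×10⁻³
  alloy Q: M = 17.1×10⁻³
  alloy H: M = 17.0×10⁻³
  alloy P: M = 11.0×10⁻³
  alloy X: M = 10.3×10⁻³
The maximum is for alloy Y.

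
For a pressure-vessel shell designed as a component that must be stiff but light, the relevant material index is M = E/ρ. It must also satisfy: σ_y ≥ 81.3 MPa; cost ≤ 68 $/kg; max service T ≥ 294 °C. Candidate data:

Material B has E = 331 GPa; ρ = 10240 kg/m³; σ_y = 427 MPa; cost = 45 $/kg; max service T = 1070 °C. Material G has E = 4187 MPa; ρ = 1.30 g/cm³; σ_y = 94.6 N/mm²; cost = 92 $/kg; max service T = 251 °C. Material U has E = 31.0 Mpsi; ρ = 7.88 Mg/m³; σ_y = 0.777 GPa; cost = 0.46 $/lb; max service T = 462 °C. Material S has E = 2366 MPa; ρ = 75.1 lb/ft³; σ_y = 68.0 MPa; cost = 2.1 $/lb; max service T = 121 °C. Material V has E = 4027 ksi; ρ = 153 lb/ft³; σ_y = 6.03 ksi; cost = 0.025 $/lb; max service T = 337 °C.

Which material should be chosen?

Screen on constraints: σ_y ≥ 81.3 MPa; cost ≤ 68 $/kg; max service T ≥ 294 °C. Survivors: material B, material U.
Convert each candidate to consistent units, then evaluate M:
  material B: E = 331.0 GPa, ρ = 10240 kg/m³
  material U: E = 213.7 GPa, ρ = 7880 kg/m³
  material B: M = 32.3 MN·m/kg
  material U: M = 27.1 MN·m/kg
Material B ranks first.

material B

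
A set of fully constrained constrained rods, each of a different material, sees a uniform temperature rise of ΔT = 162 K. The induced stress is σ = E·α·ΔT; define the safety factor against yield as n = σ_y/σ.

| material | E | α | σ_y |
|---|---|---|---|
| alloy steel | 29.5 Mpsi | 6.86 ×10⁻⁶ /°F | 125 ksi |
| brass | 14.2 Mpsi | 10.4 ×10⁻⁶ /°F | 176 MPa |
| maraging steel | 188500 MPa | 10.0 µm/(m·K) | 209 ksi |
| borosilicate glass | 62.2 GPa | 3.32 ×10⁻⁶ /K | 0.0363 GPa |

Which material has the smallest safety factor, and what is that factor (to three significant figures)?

Converting E to GPa, α to ×10⁻⁶/K, σ_y to MPa, then σ and n for each:
  alloy steel: E = 203.4, α = 12.3, σ_y = 861.8 → σ = 407 MPa, n = 2.12
  brass: E = 97.91, α = 18.7, σ_y = 176.0 → σ = 297 MPa, n = 0.593
  maraging steel: E = 188.5, α = 10.0, σ_y = 1441 → σ = 305 MPa, n = 4.72
  borosilicate glass: E = 62.20, α = 3.32, σ_y = 36.30 → σ = 33.5 MPa, n = 1.09
Brass has the lowest safety factor, n = 0.593.

brass, n = 0.593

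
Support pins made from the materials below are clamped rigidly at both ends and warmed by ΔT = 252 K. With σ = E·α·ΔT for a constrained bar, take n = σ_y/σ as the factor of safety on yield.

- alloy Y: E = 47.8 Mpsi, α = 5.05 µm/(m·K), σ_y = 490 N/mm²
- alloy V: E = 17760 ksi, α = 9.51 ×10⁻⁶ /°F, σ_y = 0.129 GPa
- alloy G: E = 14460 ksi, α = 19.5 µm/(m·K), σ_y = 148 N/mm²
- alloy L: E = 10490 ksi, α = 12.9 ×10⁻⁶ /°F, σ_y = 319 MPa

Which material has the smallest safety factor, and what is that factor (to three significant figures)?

alloy V, n = 0.244

In consistent units (E in GPa, α in ×10⁻⁶/K, σ_y in MPa):
  alloy Y: E = 329.6, α = 5.05, σ_y = 490.0 → σ = 419 MPa, n = 1.17
  alloy V: E = 122.5, α = 17.1, σ_y = 129.0 → σ = 528 MPa, n = 0.244
  alloy G: E = 99.70, α = 19.5, σ_y = 148.0 → σ = 490 MPa, n = 0.302
  alloy L: E = 72.33, α = 23.2, σ_y = 319.0 → σ = 423 MPa, n = 0.754
Smallest n: alloy V with n = 0.244.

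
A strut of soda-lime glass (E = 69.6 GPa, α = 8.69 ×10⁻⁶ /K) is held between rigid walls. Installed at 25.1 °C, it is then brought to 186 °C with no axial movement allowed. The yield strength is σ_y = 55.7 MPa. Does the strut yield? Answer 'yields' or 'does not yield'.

ΔT = 160.9 K. Constrained thermal stress σ = E·α·ΔT = 69.60×10³ MPa × 8.69×10⁻⁶ × 160.9 = 97.3 MPa (compressive).
Compare to σ_y = 55.7 MPa: σ ≥ σ_y, so it yields.

yields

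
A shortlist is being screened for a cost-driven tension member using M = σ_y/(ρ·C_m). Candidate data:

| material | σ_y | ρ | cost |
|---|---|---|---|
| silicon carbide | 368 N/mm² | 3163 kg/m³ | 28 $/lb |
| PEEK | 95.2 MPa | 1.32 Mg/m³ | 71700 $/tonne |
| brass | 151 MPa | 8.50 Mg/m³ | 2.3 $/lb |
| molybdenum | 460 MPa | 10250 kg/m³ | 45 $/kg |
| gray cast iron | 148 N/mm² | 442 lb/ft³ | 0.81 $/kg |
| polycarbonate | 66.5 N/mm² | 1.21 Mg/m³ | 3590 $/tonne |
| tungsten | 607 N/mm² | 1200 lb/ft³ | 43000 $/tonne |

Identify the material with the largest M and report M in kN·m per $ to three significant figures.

In SI units:
  silicon carbide: σ_y = 368.0 MPa, ρ = 3163 kg/m³, cost = 61.73 $/kg
  PEEK: σ_y = 95.20 MPa, ρ = 1320 kg/m³, cost = 71.70 $/kg
  brass: σ_y = 151.0 MPa, ρ = 8500 kg/m³, cost = 5.071 $/kg
  molybdenum: σ_y = 460.0 MPa, ρ = 10250 kg/m³, cost = 45.00 $/kg
  gray cast iron: σ_y = 148.0 MPa, ρ = 7080 kg/m³, cost = 0.8100 $/kg
  polycarbonate: σ_y = 66.50 MPa, ρ = 1210 kg/m³, cost = 3.590 $/kg
  tungsten: σ_y = 607.0 MPa, ρ = 19220 kg/m³, cost = 43.00 $/kg
  gray cast iron: M = 25.8 kN·m per $
  polycarbonate: M = 15.3 kN·m per $
  brass: M = 3.50 kN·m per $
  silicon carbide: M = 1.88 kN·m per $
  PEEK: M = 1.01 kN·m per $
  molybdenum: M = 0.997 kN·m per $
  tungsten: M = 0.734 kN·m per $
Highest index: gray cast iron.

gray cast iron, M = 25.8 kN·m per $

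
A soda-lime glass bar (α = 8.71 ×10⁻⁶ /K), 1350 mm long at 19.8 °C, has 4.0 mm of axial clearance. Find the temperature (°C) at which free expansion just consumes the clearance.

360 °C

α·L₀·ΔT = 4.0 mm ⇒ ΔT = 4.0 / (8.71×10⁻⁶ × 1350.0) = 340.2 K.
T = 19.8 + 340.2 = 360.0 °C.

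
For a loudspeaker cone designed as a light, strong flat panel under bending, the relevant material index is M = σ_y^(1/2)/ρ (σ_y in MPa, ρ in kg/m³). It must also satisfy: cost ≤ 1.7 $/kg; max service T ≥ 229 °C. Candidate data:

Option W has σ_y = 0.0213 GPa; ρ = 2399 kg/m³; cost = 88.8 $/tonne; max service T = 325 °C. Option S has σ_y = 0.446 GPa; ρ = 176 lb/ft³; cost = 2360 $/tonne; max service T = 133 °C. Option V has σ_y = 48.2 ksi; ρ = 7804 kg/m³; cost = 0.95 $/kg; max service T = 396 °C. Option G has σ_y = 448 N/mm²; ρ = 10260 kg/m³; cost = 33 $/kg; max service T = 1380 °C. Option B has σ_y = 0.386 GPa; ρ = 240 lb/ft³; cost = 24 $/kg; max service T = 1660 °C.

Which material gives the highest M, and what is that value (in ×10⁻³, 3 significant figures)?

Screen on constraints: cost ≤ 1.7 $/kg; max service T ≥ 229 °C. Survivors: option W, option V.
In SI units:
  option W: σ_y = 21.30 MPa, ρ = 2399 kg/m³
  option V: σ_y = 332.3 MPa, ρ = 7804 kg/m³
  option V: M = 2.34×10⁻³
  option W: M = 1.92×10⁻³
Option V ranks first.

option V, M = 2.34×10⁻³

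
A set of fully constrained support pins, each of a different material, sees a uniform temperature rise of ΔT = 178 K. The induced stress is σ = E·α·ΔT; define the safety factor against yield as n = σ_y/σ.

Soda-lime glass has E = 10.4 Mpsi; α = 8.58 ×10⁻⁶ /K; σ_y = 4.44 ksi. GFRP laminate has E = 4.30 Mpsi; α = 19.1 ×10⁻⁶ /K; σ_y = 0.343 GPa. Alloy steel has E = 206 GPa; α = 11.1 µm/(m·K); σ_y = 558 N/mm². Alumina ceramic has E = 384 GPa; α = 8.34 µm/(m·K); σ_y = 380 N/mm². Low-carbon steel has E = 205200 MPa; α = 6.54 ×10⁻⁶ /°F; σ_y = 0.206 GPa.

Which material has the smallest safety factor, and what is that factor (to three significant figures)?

soda-lime glass, n = 0.280

With everything in SI (GPa, ×10⁻⁶/K, MPa):
  soda-lime glass: E = 71.71, α = 8.58, σ_y = 30.61 → σ = 110 MPa, n = 0.280
  GFRP laminate: E = 29.65, α = 19.1, σ_y = 343.0 → σ = 101 MPa, n = 3.40
  alloy steel: E = 206.0, α = 11.1, σ_y = 558.0 → σ = 407 MPa, n = 1.37
  alumina ceramic: E = 384.0, α = 8.34, σ_y = 380.0 → σ = 570 MPa, n = 0.667
  low-carbon steel: E = 205.2, α = 11.8, σ_y = 206.0 → σ = 430 MPa, n = 0.479
The minimum is soda-lime glass at n = 0.280.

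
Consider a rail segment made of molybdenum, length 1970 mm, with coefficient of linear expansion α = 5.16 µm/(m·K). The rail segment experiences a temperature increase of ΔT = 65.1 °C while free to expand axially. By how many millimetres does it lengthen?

ΔL = α·L₀·ΔT = 5.16×10⁻⁶ × 1970 mm × 65.10 K = 0.662 mm.

0.662 mm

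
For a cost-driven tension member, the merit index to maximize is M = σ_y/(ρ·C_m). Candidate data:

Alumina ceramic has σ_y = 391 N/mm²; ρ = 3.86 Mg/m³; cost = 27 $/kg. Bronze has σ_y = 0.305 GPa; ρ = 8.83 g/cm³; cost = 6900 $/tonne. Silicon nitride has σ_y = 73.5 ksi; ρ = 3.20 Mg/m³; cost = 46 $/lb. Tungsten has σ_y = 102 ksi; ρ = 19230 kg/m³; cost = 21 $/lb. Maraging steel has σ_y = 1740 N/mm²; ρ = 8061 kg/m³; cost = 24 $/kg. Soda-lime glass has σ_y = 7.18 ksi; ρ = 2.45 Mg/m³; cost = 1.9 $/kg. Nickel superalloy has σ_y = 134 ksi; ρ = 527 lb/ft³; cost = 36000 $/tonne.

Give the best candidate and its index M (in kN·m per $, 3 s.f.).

Normalizing units and computing the index:
  alumina ceramic: σ_y = 391.0 MPa, ρ = 3860 kg/m³, cost = 27.00 $/kg
  bronze: σ_y = 305.0 MPa, ρ = 8830 kg/m³, cost = 6.900 $/kg
  silicon nitride: σ_y = 506.8 MPa, ρ = 3200 kg/m³, cost = 101.4 $/kg
  tungsten: σ_y = 703.3 MPa, ρ = 19230 kg/m³, cost = 46.30 $/kg
  maraging steel: σ_y = 1740 MPa, ρ = 8061 kg/m³, cost = 24.00 $/kg
  soda-lime glass: σ_y = 49.50 MPa, ρ = 2450 kg/m³, cost = 1.900 $/kg
  nickel superalloy: σ_y = 923.9 MPa, ρ = 8442 kg/m³, cost = 36.00 $/kg
  soda-lime glass: M = 10.6 kN·m per $
  maraging steel: M = 8.99 kN·m per $
  bronze: M = 5.01 kN·m per $
  alumina ceramic: M = 3.75 kN·m per $
  nickel superalloy: M = 3.04 kN·m per $
  silicon nitride: M = 1.56 kN·m per $
  tungsten: M = 0.790 kN·m per $
Soda-lime glass has the largest M.

soda-lime glass, M = 10.6 kN·m per $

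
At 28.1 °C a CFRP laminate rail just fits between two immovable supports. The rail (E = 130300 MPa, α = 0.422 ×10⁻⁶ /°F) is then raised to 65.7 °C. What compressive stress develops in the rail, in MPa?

3.72 MPa

E = 130300 MPa = 130.3 GPa.
α = 0.422×10⁻⁶/°F × 9/5 = 0.760×10⁻⁶/K.
ΔT = 37.60 K. Constrained thermal stress σ = E·α·ΔT = 130.3×10³ MPa × 0.760×10⁻⁶ × 37.60 = 3.72 MPa (compressive).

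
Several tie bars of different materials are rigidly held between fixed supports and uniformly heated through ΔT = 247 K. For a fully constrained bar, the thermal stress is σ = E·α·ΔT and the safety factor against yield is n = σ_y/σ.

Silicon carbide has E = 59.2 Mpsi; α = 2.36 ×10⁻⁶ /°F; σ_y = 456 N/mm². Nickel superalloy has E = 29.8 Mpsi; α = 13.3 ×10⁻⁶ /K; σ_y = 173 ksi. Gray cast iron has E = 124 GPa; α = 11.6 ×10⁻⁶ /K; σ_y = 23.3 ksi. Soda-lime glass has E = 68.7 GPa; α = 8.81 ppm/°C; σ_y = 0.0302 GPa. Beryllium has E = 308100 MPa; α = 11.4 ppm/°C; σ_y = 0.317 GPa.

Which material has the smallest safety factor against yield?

soda-lime glass

Converting E to GPa, α to ×10⁻⁶/K, σ_y to MPa, then σ and n for each:
  silicon carbide: E = 408.2, α = 4.25, σ_y = 456.0 → σ = 428 MPa, n = 1.06
  nickel superalloy: E = 205.5, α = 13.3, σ_y = 1193 → σ = 675 MPa, n = 1.77
  gray cast iron: E = 124.0, α = 11.6, σ_y = 160.6 → σ = 355 MPa, n = 0.452
  soda-lime glass: E = 68.70, α = 8.81, σ_y = 30.20 → σ = 149 MPa, n = 0.202
  beryllium: E = 308.1, α = 11.4, σ_y = 317.0 → σ = 868 MPa, n = 0.365
Smallest n: soda-lime glass with n = 0.202.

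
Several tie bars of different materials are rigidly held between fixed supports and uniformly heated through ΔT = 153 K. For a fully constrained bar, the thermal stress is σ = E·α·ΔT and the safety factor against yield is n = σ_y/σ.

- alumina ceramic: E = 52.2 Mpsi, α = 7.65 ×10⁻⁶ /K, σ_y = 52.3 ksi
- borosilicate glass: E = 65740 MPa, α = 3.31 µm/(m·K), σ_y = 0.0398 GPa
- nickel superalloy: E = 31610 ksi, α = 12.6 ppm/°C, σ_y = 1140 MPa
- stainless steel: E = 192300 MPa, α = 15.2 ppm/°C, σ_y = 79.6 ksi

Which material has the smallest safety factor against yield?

alumina ceramic

In consistent units (E in GPa, α in ×10⁻⁶/K, σ_y in MPa):
  alumina ceramic: E = 359.9, α = 7.65, σ_y = 360.6 → σ = 421 MPa, n = 0.856
  borosilicate glass: E = 65.74, α = 3.31, σ_y = 39.80 → σ = 33.3 MPa, n = 1.20
  nickel superalloy: E = 217.9, α = 12.6, σ_y = 1140 → σ = 420 MPa, n = 2.71
  stainless steel: E = 192.3, α = 15.2, σ_y = 548.8 → σ = 447 MPa, n = 1.23
Smallest n: alumina ceramic with n = 0.856.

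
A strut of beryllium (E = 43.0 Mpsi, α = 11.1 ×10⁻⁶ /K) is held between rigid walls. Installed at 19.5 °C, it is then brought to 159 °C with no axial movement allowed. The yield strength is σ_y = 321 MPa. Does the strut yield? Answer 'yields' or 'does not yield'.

E = 43.0 Mpsi = 296.5 GPa.
ΔT = 139.5 K. Constrained thermal stress σ = E·α·ΔT = 296.5×10³ MPa × 11.1×10⁻⁶ × 139.5 = 459 MPa (compressive).
Compare to σ_y = 321 MPa: σ ≥ σ_y, so it yields.

yields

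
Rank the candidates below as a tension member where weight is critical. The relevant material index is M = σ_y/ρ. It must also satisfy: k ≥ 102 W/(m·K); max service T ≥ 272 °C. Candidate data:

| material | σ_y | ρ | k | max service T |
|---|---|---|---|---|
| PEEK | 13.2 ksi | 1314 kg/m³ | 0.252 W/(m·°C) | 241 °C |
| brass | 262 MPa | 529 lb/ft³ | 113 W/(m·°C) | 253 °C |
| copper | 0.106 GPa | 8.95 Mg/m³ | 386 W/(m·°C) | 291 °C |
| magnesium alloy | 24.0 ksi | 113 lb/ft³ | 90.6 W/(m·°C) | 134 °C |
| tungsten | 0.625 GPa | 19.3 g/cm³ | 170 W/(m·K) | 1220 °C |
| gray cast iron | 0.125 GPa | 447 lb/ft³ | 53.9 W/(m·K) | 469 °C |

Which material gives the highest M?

tungsten

Screen on constraints: k ≥ 102 W/(m·K); max service T ≥ 272 °C. Survivors: copper, tungsten.
Putting every candidate on a common basis:
  copper: σ_y = 106.0 MPa, ρ = 8950 kg/m³
  tungsten: σ_y = 625.0 MPa, ρ = 19300 kg/m³
  tungsten: M = 32.4 kN·m/kg
  copper: M = 11.8 kN·m/kg
Tungsten ranks first.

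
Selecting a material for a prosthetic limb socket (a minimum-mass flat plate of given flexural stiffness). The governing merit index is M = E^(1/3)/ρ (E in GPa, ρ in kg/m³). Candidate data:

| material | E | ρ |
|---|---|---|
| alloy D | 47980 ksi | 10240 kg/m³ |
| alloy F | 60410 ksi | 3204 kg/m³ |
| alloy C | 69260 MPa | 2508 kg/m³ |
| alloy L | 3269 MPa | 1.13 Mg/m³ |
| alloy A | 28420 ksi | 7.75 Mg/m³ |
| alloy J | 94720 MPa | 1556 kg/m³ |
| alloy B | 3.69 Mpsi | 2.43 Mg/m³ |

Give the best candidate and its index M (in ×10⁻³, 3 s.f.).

alloy J, M = 2.93×10⁻³

Convert each candidate to consistent units, then evaluate M:
  alloy D: E = 330.8 GPa, ρ = 10240 kg/m³
  alloy F: E = 416.5 GPa, ρ = 3204 kg/m³
  alloy C: E = 69.26 GPa, ρ = 2508 kg/m³
  alloy L: E = 3.269 GPa, ρ = 1130 kg/m³
  alloy A: E = 195.9 GPa, ρ = 7750 kg/m³
  alloy J: E = 94.72 GPa, ρ = 1556 kg/m³
  alloy B: E = 25.44 GPa, ρ = 2430 kg/m³
  alloy J: M = 2.93×10⁻³
  alloy F: M = 2.33×10⁻³
  alloy C: M = 1.64×10⁻³
  alloy L: M = 1.31×10⁻³
  alloy B: M = 1.21×10⁻³
  alloy A: M = 0.749×10⁻³
  alloy D: M = 0.675×10⁻³
Alloy J has the largest M.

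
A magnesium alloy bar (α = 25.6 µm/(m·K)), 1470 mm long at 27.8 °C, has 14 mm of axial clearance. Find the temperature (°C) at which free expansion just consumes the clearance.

α·L₀·ΔT = 14.0 mm ⇒ ΔT = 14.0 / (25.6×10⁻⁶ × 1470.0) = 372.0 K.
T = 27.8 + 372.0 = 399.8 °C.

400 °C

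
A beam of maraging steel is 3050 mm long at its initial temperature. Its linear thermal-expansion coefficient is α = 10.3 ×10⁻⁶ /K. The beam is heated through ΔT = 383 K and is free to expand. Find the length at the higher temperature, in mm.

ΔL = α·L₀·ΔT = 10.3×10⁻⁶ × 3050 mm × 383.0 K = 12.0 mm.
L = L₀ + ΔL = 3050 + 12.0 = 3062.0 mm.

3062.0 mm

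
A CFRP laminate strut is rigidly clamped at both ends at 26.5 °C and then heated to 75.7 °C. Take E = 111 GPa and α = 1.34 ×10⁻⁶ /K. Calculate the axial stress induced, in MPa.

ΔT = 49.20 K. Constrained thermal stress σ = E·α·ΔT = 111.0×10³ MPa × 1.34×10⁻⁶ × 49.20 = 7.32 MPa (compressive).

7.32 MPa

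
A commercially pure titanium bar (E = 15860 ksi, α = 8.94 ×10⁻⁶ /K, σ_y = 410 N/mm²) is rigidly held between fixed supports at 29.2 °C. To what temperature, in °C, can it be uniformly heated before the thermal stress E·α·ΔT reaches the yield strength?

E = 15860 ksi = 109.4 GPa.
σ_y = 410 N/mm² = 410.0 MPa.
E·α·ΔT = 410.0 MPa ⇒ ΔT = 410.0 / (109.4×10³ × 8.94×10⁻⁶) = 419.4 K.
T = 29.2 + 419.4 = 448.6 °C.

449 °C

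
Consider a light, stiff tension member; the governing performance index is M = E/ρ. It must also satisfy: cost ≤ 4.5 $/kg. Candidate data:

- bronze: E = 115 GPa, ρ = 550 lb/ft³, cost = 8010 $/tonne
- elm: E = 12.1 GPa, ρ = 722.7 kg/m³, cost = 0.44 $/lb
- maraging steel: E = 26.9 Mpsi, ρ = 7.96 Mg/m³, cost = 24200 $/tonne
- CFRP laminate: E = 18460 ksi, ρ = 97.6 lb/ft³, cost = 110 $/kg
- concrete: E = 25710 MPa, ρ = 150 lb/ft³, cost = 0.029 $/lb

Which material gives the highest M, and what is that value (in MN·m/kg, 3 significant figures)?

Screen on constraints: cost ≤ 4.5 $/kg. Survivors: elm, concrete.
After converting to SI:
  elm: E = 12.10 GPa, ρ = 722.7 kg/m³
  concrete: E = 25.71 GPa, ρ = 2403 kg/m³
  elm: M = 16.7 MN·m/kg
  concrete: M = 10.7 MN·m/kg
Elm ranks first.

elm, M = 16.7 MN·m/kg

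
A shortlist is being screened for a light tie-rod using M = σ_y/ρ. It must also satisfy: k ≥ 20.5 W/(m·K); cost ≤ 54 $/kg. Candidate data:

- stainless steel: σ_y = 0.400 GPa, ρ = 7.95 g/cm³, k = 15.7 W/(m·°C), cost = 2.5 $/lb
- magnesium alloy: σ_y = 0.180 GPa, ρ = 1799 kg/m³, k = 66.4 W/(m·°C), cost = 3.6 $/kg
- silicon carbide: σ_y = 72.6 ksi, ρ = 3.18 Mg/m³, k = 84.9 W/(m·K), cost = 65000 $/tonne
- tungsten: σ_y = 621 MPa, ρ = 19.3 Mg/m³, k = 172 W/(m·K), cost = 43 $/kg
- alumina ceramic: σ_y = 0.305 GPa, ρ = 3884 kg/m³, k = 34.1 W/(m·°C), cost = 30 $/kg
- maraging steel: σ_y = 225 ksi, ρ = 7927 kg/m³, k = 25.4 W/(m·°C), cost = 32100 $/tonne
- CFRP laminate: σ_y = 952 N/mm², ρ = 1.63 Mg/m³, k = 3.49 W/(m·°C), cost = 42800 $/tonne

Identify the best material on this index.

maraging steel

Screen on constraints: k ≥ 20.5 W/(m·K); cost ≤ 54 $/kg. Survivors: magnesium alloy, tungsten, alumina ceramic, maraging steel.
Normalizing units and computing the index:
  magnesium alloy: σ_y = 180.0 MPa, ρ = 1799 kg/m³
  tungsten: σ_y = 621.0 MPa, ρ = 19300 kg/m³
  alumina ceramic: σ_y = 305.0 MPa, ρ = 3884 kg/m³
  maraging steel: σ_y = 1551 MPa, ρ = 7927 kg/m³
  maraging steel: M = 196 kN·m/kg
  magnesium alloy: M = 100 kN·m/kg
  alumina ceramic: M = 78.5 kN·m/kg
  tungsten: M = 32.2 kN·m/kg
Maraging steel ranks first.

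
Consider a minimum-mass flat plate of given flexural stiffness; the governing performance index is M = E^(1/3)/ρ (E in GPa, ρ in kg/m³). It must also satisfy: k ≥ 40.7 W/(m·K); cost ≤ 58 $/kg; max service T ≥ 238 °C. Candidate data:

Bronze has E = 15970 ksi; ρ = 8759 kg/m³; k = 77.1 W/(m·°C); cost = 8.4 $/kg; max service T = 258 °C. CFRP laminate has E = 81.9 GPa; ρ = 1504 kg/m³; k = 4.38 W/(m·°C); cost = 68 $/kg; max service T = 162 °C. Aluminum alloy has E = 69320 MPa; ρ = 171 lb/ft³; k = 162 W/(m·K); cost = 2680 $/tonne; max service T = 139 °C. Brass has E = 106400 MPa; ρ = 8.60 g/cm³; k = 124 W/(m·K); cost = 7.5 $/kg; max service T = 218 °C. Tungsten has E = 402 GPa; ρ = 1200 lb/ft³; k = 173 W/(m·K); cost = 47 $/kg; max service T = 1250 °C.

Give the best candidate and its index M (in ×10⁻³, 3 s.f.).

bronze, M = 0.547×10⁻³

Screen on constraints: k ≥ 40.7 W/(m·K); cost ≤ 58 $/kg; max service T ≥ 238 °C. Survivors: bronze, tungsten.
Convert each candidate to consistent units, then evaluate M:
  bronze: E = 110.1 GPa, ρ = 8759 kg/m³
  tungsten: E = 402.0 GPa, ρ = 19220 kg/m³
  bronze: M = 0.547×10⁻³
  tungsten: M = 0.384×10⁻³
Highest index: bronze.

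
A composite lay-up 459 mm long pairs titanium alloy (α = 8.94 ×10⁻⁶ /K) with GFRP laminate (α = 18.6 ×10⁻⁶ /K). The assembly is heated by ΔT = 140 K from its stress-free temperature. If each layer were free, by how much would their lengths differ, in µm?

621 µm

Δα = |8.94 − 18.6|×10⁻⁶/K = 9.66×10⁻⁶/K.
ΔL_mismatch = Δα·L·ΔT = 9.66×10⁻⁶ × 459.0 mm × 140.0 K = 621 µm.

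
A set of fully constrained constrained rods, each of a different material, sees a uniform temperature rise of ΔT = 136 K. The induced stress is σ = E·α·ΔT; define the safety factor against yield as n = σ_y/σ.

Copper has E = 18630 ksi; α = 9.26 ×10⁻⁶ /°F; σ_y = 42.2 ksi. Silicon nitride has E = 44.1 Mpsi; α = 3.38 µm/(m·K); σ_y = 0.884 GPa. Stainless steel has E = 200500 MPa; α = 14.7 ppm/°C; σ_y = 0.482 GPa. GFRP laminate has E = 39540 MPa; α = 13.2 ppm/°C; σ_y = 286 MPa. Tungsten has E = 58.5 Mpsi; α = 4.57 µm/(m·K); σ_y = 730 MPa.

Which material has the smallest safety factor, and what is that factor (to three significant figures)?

Per material, after unit conversion:
  copper: E = 128.4, α = 16.7, σ_y = 291.0 → σ = 291 MPa, n = 0.999
  silicon nitride: E = 304.1, α = 3.38, σ_y = 884.0 → σ = 140 MPa, n = 6.32
  stainless steel: E = 200.5, α = 14.7, σ_y = 482.0 → σ = 401 MPa, n = 1.20
  GFRP laminate: E = 39.54, α = 13.2, σ_y = 286.0 → σ = 71.0 MPa, n = 4.03
  tungsten: E = 403.3, α = 4.57, σ_y = 730.0 → σ = 251 MPa, n = 2.91
Copper has the lowest safety factor, n = 0.999.

copper, n = 0.999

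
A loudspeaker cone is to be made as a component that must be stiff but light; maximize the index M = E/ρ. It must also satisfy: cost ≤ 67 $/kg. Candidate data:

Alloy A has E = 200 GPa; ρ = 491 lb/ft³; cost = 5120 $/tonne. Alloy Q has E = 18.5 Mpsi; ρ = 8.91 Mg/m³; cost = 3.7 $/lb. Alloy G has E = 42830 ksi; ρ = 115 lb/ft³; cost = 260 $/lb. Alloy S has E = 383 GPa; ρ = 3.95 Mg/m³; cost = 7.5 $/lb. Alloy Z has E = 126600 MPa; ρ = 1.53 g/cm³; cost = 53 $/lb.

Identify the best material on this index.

alloy S

Screen on constraints: cost ≤ 67 $/kg. Survivors: alloy A, alloy Q, alloy S.
Convert each candidate to consistent units, then evaluate M:
  alloy A: E = 200.0 GPa, ρ = 7865 kg/m³
  alloy Q: E = 127.6 GPa, ρ = 8910 kg/m³
  alloy S: E = 383.0 GPa, ρ = 3950 kg/m³
  alloy S: M = 97.0 MN·m/kg
  alloy A: M = 25.4 MN·m/kg
  alloy Q: M = 14.3 MN·m/kg
Alloy S has the largest M.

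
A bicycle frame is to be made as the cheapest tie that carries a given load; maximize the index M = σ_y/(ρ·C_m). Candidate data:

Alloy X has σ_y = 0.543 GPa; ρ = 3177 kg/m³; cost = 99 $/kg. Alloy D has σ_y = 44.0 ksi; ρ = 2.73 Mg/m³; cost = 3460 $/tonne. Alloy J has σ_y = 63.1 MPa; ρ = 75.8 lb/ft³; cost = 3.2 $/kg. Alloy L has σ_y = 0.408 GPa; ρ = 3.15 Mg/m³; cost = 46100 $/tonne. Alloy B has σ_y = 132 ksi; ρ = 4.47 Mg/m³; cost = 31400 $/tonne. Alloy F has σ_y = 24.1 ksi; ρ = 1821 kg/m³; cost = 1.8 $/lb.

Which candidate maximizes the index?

In SI units:
  alloy X: σ_y = 543.0 MPa, ρ = 3177 kg/m³, cost = 99.00 $/kg
  alloy D: σ_y = 303.4 MPa, ρ = 2730 kg/m³, cost = 3.460 $/kg
  alloy J: σ_y = 63.10 MPa, ρ = 1214 kg/m³, cost = 3.200 $/kg
  alloy L: σ_y = 408.0 MPa, ρ = 3150 kg/m³, cost = 46.10 $/kg
  alloy B: σ_y = 910.1 MPa, ρ = 4470 kg/m³, cost = 31.40 $/kg
  alloy F: σ_y = 166.2 MPa, ρ = 1821 kg/m³, cost = 3.968 $/kg
  alloy D: M = 32.1 kN·m per $
  alloy F: M = 23.0 kN·m per $
  alloy J: M = 16.2 kN·m per $
  alloy B: M = 6.48 kN·m per $
  alloy L: M = 2.81 kN·m per $
  alloy X: M = 1.73 kN·m per $
Alloy D has the largest M.

alloy D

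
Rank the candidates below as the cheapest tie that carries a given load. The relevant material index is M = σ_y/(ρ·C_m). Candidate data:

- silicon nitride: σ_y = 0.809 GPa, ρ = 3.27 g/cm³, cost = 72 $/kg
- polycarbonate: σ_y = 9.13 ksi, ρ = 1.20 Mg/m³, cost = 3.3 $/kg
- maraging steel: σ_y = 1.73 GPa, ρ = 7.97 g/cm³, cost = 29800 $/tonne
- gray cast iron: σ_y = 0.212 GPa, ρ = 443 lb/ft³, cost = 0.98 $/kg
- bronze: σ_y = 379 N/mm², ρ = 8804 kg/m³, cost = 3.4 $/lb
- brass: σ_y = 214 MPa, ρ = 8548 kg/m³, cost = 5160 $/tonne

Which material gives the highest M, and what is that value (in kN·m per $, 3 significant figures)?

Normalizing units and computing the index:
  silicon nitride: σ_y = 809.0 MPa, ρ = 3270 kg/m³, cost = 72.00 $/kg
  polycarbonate: σ_y = 62.95 MPa, ρ = 1200 kg/m³, cost = 3.300 $/kg
  maraging steel: σ_y = 1730 MPa, ρ = 7970 kg/m³, cost = 29.80 $/kg
  gray cast iron: σ_y = 212.0 MPa, ρ = 7096 kg/m³, cost = 0.9800 $/kg
  bronze: σ_y = 379.0 MPa, ρ = 8804 kg/m³, cost = 7.496 $/kg
  brass: σ_y = 214.0 MPa, ρ = 8548 kg/m³, cost = 5.160 $/kg
  gray cast iron: M = 30.5 kN·m per $
  polycarbonate: M = 15.9 kN·m per $
  maraging steel: M = 7.28 kN·m per $
  bronze: M = 5.74 kN·m per $
  brass: M = 4.85 kN·m per $
  silicon nitride: M = 3.44 kN·m per $
Highest index: gray cast iron.

gray cast iron, M = 30.5 kN·m per $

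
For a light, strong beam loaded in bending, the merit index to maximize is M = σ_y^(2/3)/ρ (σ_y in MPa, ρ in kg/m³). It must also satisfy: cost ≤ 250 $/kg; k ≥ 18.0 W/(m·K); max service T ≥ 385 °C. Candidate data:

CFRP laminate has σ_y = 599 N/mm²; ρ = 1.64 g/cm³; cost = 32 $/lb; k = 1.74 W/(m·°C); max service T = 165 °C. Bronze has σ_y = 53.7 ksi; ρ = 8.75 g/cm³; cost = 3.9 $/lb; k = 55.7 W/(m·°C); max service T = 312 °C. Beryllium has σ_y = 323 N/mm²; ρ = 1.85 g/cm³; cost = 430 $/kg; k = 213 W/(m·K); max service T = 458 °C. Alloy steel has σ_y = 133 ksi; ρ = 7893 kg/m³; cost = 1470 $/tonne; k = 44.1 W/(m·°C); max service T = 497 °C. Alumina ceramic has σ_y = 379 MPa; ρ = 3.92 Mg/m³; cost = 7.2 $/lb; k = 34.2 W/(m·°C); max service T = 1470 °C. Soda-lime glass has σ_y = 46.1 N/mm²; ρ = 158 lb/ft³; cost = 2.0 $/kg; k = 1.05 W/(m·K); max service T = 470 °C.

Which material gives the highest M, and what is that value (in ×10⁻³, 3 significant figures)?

alumina ceramic, M = 13.4×10⁻³

Screen on constraints: cost ≤ 250 $/kg; k ≥ 18.0 W/(m·K); max service T ≥ 385 °C. Survivors: alloy steel, alumina ceramic.
Putting every candidate on a common basis:
  alloy steel: σ_y = 917.0 MPa, ρ = 7893 kg/m³
  alumina ceramic: σ_y = 379.0 MPa, ρ = 3920 kg/m³
  alumina ceramic: M = 13.4×10⁻³
  alloy steel: M = 12.0×10⁻³
Alumina ceramic has the largest M.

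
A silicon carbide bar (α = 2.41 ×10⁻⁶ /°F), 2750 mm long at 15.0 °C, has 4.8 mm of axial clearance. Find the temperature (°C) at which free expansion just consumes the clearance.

417 °C

α = 2.41×10⁻⁶/°F × 9/5 = 4.34×10⁻⁶/K.
α·L₀·ΔT = 4.8 mm ⇒ ΔT = 4.8 / (4.34×10⁻⁶ × 2750.0) = 402.4 K.
T = 15.0 + 402.4 = 417.4 °C.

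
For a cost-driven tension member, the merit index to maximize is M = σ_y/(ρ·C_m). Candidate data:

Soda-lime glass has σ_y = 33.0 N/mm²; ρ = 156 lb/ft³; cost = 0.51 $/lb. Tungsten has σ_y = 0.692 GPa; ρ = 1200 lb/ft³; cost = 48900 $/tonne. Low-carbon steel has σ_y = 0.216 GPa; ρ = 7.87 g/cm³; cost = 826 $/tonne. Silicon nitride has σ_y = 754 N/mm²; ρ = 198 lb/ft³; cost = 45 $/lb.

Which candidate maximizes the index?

low-carbon steel

Convert each candidate to consistent units, then evaluate M:
  soda-lime glass: σ_y = 33.00 MPa, ρ = 2499 kg/m³, cost = 1.124 $/kg
  tungsten: σ_y = 692.0 MPa, ρ = 19220 kg/m³, cost = 48.90 $/kg
  low-carbon steel: σ_y = 216.0 MPa, ρ = 7870 kg/m³, cost = 0.8260 $/kg
  silicon nitride: σ_y = 754.0 MPa, ρ = 3172 kg/m³, cost = 99.21 $/kg
  low-carbon steel: M = 33.2 kN·m per $
  soda-lime glass: M = 11.7 kN·m per $
  silicon nitride: M = 2.40 kN·m per $
  tungsten: M = 0.736 kN·m per $
Low-carbon steel has the largest M.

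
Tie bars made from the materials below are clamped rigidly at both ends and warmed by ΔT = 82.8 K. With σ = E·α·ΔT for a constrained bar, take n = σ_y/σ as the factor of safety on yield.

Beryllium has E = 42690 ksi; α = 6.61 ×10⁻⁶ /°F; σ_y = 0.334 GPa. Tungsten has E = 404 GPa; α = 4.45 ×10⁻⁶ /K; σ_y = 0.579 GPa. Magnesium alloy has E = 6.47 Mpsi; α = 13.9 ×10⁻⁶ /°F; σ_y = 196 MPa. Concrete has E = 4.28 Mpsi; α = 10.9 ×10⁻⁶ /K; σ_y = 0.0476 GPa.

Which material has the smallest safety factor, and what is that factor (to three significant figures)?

beryllium, n = 1.15

In consistent units (E in GPa, α in ×10⁻⁶/K, σ_y in MPa):
  beryllium: E = 294.3, α = 11.9, σ_y = 334.0 → σ = 290 MPa, n = 1.15
  tungsten: E = 404.0, α = 4.45, σ_y = 579.0 → σ = 149 MPa, n = 3.89
  magnesium alloy: E = 44.61, α = 25.0, σ_y = 196.0 → σ = 92.4 MPa, n = 2.12
  concrete: E = 29.51, α = 10.9, σ_y = 47.60 → σ = 26.6 MPa, n = 1.79
The minimum is beryllium at n = 1.15.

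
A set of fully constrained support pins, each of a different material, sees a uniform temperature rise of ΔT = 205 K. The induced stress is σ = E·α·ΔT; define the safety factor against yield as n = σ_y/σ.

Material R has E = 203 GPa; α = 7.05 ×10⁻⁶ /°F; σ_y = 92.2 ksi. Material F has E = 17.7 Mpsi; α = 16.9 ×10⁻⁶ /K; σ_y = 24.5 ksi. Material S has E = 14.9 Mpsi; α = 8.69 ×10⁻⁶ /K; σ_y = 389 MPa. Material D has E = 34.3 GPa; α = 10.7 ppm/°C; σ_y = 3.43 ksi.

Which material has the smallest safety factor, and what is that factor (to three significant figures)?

With everything in SI (GPa, ×10⁻⁶/K, MPa):
  material R: E = 203.0, α = 12.7, σ_y = 635.7 → σ = 528 MPa, n = 1.20
  material F: E = 122.0, α = 16.9, σ_y = 168.9 → σ = 423 MPa, n = 0.400
  material S: E = 102.7, α = 8.69, σ_y = 389.0 → σ = 183 MPa, n = 2.13
  material D: E = 34.30, α = 10.7, σ_y = 23.65 → σ = 75.2 MPa, n = 0.314
Material D has the lowest safety factor, n = 0.314.

material D, n = 0.314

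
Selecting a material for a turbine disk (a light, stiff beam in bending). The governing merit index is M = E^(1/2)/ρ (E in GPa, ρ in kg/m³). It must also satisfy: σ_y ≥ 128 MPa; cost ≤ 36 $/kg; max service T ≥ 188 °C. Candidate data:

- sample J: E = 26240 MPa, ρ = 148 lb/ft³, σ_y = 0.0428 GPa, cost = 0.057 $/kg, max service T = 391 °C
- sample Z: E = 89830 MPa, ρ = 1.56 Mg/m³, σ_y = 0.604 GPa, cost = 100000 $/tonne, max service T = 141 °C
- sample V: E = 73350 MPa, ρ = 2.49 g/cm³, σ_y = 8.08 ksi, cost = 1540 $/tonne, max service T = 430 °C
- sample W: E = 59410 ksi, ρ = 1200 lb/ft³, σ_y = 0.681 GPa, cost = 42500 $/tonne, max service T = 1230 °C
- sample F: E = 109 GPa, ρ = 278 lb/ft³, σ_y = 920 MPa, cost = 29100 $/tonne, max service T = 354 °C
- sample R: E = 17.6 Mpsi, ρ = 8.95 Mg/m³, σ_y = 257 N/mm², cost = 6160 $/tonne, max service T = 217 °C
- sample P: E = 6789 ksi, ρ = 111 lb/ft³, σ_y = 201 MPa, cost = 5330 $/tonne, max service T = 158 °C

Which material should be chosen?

sample F

Screen on constraints: σ_y ≥ 128 MPa; cost ≤ 36 $/kg; max service T ≥ 188 °C. Survivors: sample F, sample R.
Putting every candidate on a common basis:
  sample F: E = 109.0 GPa, ρ = 4453 kg/m³
  sample R: E = 121.3 GPa, ρ = 8950 kg/m³
  sample F: M = 2.34×10⁻³
  sample R: M = 1.23×10⁻³
Sample F has the largest M.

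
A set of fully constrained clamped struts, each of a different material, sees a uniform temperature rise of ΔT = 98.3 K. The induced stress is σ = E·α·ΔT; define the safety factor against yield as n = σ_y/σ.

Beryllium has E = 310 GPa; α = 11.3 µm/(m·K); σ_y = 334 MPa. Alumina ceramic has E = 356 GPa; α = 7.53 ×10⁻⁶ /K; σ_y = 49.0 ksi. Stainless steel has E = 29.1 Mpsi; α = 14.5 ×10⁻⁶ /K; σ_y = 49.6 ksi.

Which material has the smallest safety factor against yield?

beryllium

With everything in SI (GPa, ×10⁻⁶/K, MPa):
  beryllium: E = 310.0, α = 11.3, σ_y = 334.0 → σ = 344 MPa, n = 0.970
  alumina ceramic: E = 356.0, α = 7.53, σ_y = 337.8 → σ = 264 MPa, n = 1.28
  stainless steel: E = 200.6, α = 14.5, σ_y = 342.0 → σ = 286 MPa, n = 1.20
Smallest n: beryllium with n = 0.970.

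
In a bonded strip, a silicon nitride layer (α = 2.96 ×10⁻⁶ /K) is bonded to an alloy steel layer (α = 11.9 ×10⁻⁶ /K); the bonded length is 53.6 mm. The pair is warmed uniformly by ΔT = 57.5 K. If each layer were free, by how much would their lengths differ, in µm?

Δα = |2.96 − 11.9|×10⁻⁶/K = 8.94×10⁻⁶/K.
ΔL_mismatch = Δα·L·ΔT = 8.94×10⁻⁶ × 53.6 mm × 57.5 K = 27.6 µm.

27.6 µm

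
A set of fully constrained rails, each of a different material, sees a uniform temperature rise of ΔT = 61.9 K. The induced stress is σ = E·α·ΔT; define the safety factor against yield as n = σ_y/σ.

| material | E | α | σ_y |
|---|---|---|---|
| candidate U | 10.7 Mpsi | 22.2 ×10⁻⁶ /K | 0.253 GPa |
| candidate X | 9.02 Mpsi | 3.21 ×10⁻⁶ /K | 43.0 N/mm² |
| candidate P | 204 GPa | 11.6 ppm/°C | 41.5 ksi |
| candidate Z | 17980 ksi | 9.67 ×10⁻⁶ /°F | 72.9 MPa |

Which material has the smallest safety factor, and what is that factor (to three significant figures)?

Converting E to GPa, α to ×10⁻⁶/K, σ_y to MPa, then σ and n for each:
  candidate U: E = 73.77, α = 22.2, σ_y = 253.0 → σ = 101 MPa, n = 2.50
  candidate X: E = 62.19, α = 3.21, σ_y = 43.00 → σ = 12.4 MPa, n = 3.48
  candidate P: E = 204.0, α = 11.6, σ_y = 286.1 → σ = 146 MPa, n = 1.95
  candidate Z: E = 124.0, α = 17.4, σ_y = 72.90 → σ = 134 MPa, n = 0.546
Candidate Z has the lowest safety factor, n = 0.546.

candidate Z, n = 0.546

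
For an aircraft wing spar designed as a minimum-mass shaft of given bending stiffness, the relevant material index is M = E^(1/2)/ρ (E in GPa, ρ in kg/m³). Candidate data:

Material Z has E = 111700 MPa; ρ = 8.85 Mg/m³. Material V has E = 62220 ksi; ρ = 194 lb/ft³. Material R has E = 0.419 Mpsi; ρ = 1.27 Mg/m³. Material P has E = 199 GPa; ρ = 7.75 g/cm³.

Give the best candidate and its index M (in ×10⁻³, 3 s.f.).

material V, M = 6.67×10⁻³

After converting to SI:
  material Z: E = 111.7 GPa, ρ = 8850 kg/m³
  material V: E = 429.0 GPa, ρ = 3108 kg/m³
  material R: E = 2.889 GPa, ρ = 1270 kg/m³
  material P: E = 199.0 GPa, ρ = 7750 kg/m³
  material V: M = 6.67×10⁻³
  material P: M = 1.82×10⁻³
  material R: M = 1.34×10⁻³
  material Z: M = 1.19×10⁻³
Highest index: material V.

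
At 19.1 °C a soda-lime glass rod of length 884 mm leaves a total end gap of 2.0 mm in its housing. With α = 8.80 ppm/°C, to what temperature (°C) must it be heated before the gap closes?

α·L₀·ΔT = 2.0 mm ⇒ ΔT = 2.0 / (8.80×10⁻⁶ × 884.0) = 257.1 K.
T = 19.1 + 257.1 = 276.2 °C.

276 °C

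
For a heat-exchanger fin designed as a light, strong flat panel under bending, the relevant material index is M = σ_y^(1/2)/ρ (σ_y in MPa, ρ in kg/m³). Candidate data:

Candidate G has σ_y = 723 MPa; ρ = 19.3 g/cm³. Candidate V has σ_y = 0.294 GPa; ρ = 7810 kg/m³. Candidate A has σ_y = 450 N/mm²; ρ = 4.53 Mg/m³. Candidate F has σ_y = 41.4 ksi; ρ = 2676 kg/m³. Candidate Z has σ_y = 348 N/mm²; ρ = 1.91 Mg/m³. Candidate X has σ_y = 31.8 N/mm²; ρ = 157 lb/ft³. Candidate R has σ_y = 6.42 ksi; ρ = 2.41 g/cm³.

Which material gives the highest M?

candidate Z

After converting to SI:
  candidate G: σ_y = 723.0 MPa, ρ = 19300 kg/m³
  candidate V: σ_y = 294.0 MPa, ρ = 7810 kg/m³
  candidate A: σ_y = 450.0 MPa, ρ = 4530 kg/m³
  candidate F: σ_y = 285.4 MPa, ρ = 2676 kg/m³
  candidate Z: σ_y = 348.0 MPa, ρ = 1910 kg/m³
  candidate X: σ_y = 31.80 MPa, ρ = 2515 kg/m³
  candidate R: σ_y = 44.26 MPa, ρ = 2410 kg/m³
  candidate Z: M = 9.77×10⁻³
  candidate F: M = 6.31×10⁻³
  candidate A: M = 4.68×10⁻³
  candidate R: M = 2.76×10⁻³
  candidate X: M = 2.24×10⁻³
  candidate V: M = 2.20×10⁻³
  candidate G: M = 1.39×10⁻³
Candidate Z has the largest M.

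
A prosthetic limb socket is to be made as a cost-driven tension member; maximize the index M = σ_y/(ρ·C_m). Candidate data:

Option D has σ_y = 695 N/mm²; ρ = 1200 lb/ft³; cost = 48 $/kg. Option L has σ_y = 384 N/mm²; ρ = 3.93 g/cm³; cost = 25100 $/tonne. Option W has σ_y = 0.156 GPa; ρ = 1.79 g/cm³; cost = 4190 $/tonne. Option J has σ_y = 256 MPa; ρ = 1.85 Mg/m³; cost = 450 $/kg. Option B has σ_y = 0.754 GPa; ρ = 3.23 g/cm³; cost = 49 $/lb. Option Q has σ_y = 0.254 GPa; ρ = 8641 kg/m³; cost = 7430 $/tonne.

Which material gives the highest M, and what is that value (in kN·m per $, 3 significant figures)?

After converting to SI:
  option D: σ_y = 695.0 MPa, ρ = 19220 kg/m³, cost = 48.00 $/kg
  option L: σ_y = 384.0 MPa, ρ = 3930 kg/m³, cost = 25.10 $/kg
  option W: σ_y = 156.0 MPa, ρ = 1790 kg/m³, cost = 4.190 $/kg
  option J: σ_y = 256.0 MPa, ρ = 1850 kg/m³, cost = 450.0 $/kg
  option B: σ_y = 754.0 MPa, ρ = 3230 kg/m³, cost = 108.0 $/kg
  option Q: σ_y = 254.0 MPa, ρ = 8641 kg/m³, cost = 7.430 $/kg
  option W: M = 20.8 kN·m per $
  option Q: M = 3.96 kN·m per $
  option L: M = 3.89 kN·m per $
  option B: M = 2.16 kN·m per $
  option D: M = 0.753 kN·m per $
  option J: M = 0.308 kN·m per $
The maximum is for option W.

option W, M = 20.8 kN·m per $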